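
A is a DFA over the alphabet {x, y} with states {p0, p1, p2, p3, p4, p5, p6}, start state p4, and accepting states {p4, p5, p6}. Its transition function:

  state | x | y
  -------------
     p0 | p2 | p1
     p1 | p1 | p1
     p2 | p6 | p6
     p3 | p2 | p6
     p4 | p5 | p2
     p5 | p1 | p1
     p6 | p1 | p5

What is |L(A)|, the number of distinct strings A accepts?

6

The useful subgraph on states {p2, p4, p5, p6} is acyclic, so L(A) is finite; the longest accepting path visits 4 useful states, giving maximum string length 3.
Counting accepting paths from p4 by length: 1 of length 0, 1 of length 1, 2 of length 2, 2 of length 3. Total 6.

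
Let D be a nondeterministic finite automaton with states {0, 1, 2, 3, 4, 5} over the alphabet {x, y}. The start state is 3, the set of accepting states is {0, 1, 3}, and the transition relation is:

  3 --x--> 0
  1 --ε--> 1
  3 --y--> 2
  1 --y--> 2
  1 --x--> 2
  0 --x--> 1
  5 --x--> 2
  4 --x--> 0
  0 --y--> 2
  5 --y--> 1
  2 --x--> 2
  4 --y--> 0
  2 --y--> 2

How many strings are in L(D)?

The useful subgraph on states {0, 1, 3} is acyclic, so L(D) is finite; the longest accepting path visits 3 useful states, giving maximum string length 2.
Counting accepting paths from 3 by length: 1 of length 0, 1 of length 1, 1 of length 2. Total 3.

3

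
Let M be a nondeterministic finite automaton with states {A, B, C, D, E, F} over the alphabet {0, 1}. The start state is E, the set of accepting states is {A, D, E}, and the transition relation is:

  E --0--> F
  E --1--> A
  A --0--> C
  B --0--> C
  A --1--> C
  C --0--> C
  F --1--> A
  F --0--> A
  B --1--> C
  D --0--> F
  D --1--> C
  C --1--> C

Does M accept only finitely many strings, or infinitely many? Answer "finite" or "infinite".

finite

The useful states (reachable from E and able to reach an accepting state) are {A, E, F}.
Restricted to these states the transition graph has no cycle, so every accepting path has bounded length and L is finite.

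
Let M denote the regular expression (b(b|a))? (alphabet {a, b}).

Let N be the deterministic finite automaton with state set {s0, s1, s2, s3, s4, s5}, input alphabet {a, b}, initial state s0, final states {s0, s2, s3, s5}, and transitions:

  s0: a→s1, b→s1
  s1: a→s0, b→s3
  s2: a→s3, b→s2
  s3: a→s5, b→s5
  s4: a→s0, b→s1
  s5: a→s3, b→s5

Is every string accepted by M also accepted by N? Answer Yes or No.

Converting the expression M to a DFA (subset construction, then merging equivalent states) gives the minimal DFA with states {m0, m1, m2, m3}, start state m0, accepting states {m0, m3} and transitions m0: a→m1, b→m2; m1: a→m1, b→m1; m2: a→m3, b→m3; m3: a→m1, b→m1.
Exploring the product automaton M × N from the start pair (m0, s0), following both machines on each input symbol, reaches 8 state pairs: (m0, s0), (m1, s1), (m2, s1), (m1, s0), (m1, s3), (m3, s0), (m3, s3), (m1, s5).
M accepts in {m0, m3} and N accepts in {s0, s2, s3, s5}. The reachable pairs whose M-component is accepting are (m0, s0), (m3, s0), (m3, s3); in each of them the N-component is accepting too, so the product for L(M) \ L(N) (M-component accepting, N-component rejecting) has no reachable accepting pair and the difference is empty.
Hence every string in L(M) is also in L(N).

Yes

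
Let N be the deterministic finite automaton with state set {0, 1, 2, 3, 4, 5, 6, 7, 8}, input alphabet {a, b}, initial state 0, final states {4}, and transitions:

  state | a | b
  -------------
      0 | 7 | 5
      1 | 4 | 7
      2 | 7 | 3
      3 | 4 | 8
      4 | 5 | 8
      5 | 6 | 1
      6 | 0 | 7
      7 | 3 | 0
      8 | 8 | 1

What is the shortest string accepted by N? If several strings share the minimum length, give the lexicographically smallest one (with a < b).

aaa

A breadth-first search from 0 reaches an accepting state first via the path 0 → 7 → 3 → 4 on input aaa.
No string of length < 3 is accepted (BFS exhausts all shorter strings without reaching an accepting state), and aaa is the lexicographically least accepting string of length 3.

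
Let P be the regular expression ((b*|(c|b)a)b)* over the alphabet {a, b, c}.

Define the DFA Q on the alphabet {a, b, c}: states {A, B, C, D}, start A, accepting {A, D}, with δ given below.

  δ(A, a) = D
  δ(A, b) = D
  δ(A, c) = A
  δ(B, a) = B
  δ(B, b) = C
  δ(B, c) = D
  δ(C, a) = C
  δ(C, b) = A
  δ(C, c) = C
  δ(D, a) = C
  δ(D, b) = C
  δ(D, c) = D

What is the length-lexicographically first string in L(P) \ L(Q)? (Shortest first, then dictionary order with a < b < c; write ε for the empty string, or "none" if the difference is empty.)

The string bb is accepted by P but not by Q.
No shorter string lies in the difference, and bb is the lexicographically first length-2 string in L(P) \ L(Q).

bb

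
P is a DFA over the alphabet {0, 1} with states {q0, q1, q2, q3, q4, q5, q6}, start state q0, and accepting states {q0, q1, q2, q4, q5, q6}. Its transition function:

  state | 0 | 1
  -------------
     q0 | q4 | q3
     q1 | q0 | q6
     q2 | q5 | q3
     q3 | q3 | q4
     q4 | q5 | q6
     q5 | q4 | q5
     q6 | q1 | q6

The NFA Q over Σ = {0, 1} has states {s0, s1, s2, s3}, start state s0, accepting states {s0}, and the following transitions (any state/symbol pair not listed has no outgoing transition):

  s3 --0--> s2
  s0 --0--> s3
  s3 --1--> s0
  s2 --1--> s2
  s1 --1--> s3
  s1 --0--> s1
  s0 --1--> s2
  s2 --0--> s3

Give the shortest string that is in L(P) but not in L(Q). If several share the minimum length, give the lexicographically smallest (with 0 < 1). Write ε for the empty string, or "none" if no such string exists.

The string 0 is accepted by P but not by Q.
No shorter string lies in the difference, and 0 is the lexicographically first length-1 string in L(P) \ L(Q).

0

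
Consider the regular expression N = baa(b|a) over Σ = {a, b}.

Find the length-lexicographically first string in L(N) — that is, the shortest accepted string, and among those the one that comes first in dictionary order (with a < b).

baaa

By inspection of the expression, no string of length less than 4 matches, and baaa is the lexicographically first match of length 4.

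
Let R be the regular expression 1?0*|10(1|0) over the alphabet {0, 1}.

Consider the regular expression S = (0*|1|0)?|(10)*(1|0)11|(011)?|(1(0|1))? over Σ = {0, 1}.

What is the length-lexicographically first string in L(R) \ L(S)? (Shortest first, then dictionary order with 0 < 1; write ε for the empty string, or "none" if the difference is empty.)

100

The string 100 is accepted by R but not by S.
No shorter string lies in the difference, and 100 is the lexicographically first length-3 string in L(R) \ L(S).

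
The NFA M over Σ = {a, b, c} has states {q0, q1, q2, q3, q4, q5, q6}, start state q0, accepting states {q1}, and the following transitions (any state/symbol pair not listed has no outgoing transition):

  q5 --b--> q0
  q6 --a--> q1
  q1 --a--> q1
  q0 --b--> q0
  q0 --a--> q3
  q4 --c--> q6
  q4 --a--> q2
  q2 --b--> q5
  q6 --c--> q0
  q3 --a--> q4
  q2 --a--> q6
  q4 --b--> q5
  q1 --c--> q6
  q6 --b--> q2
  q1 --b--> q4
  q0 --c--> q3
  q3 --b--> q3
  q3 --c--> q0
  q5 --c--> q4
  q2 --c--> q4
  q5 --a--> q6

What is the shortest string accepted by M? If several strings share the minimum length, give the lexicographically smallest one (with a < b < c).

aaca

A breadth-first search from q0 reaches an accepting state first via the path q0 → q3 → q4 → q6 → q1 on input aaca.
No string of length < 4 is accepted (BFS exhausts all shorter strings without reaching an accepting state), and aaca is the lexicographically least accepting string of length 4.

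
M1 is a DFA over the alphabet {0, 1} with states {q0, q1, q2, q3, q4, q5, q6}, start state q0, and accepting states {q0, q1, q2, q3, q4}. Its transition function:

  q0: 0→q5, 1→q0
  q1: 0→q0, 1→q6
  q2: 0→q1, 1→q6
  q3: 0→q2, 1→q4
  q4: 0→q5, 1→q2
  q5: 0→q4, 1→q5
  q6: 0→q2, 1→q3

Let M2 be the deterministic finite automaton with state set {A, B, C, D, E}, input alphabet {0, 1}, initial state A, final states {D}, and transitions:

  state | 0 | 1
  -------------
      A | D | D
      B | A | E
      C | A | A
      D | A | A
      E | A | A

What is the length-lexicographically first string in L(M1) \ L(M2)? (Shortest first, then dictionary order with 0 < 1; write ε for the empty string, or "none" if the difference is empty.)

ε

The empty string ε is accepted by M1 but not by M2.
Since ε is the unique shortest string, it is the required witness.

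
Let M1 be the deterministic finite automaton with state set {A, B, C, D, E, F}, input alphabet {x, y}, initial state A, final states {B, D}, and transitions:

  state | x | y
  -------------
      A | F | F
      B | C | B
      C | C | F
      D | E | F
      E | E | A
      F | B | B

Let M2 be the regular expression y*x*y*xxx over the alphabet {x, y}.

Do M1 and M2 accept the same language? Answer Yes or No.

The string xx is accepted by M1 but rejected by M2.
So L(M1) ≠ L(M2).

No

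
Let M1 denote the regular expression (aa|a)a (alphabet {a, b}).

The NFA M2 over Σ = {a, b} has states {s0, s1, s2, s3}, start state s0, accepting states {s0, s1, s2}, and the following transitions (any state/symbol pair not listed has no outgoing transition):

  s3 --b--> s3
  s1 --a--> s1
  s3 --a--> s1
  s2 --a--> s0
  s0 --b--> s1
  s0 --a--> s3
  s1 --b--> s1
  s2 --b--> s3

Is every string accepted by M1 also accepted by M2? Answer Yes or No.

Yes

Converting the expression M1 to a DFA (subset construction, then merging equivalent states) gives the minimal DFA with states {r0, r1, r2, r3, r4}, start state r0, accepting states {r3, r4} and transitions r0: a→r1, b→r2; r1: a→r3, b→r2; r2: a→r2, b→r2; r3: a→r4, b→r2; r4: a→r2, b→r2.
Exploring the product automaton M1 × M2 from the start pair (r0, s0), following both machines on each input symbol, reaches 6 state pairs: (r0, s0), (r1, s3), (r2, s1), (r3, s1), (r2, s3), (r4, s1).
M1 accepts in {r3, r4} and M2 accepts in {s0, s1, s2}. The reachable pairs whose M1-component is accepting are (r3, s1), (r4, s1); in each of them the M2-component is accepting too, so the product for L(M1) \ L(M2) (M1-component accepting, M2-component rejecting) has no reachable accepting pair and the difference is empty.
Hence every string in L(M1) is also in L(M2).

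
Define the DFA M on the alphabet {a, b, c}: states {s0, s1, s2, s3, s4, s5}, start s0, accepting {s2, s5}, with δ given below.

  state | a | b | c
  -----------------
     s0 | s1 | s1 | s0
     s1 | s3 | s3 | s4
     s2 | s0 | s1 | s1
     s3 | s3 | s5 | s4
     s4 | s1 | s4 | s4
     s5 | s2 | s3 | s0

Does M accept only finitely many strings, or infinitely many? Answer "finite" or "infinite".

State s0 is reachable from the start and can reach an accepting state, and it lies on the cycle s0 → s0.
Traversing that cycle any number of times yields accepted strings of unbounded length, so the language is infinite.

infinite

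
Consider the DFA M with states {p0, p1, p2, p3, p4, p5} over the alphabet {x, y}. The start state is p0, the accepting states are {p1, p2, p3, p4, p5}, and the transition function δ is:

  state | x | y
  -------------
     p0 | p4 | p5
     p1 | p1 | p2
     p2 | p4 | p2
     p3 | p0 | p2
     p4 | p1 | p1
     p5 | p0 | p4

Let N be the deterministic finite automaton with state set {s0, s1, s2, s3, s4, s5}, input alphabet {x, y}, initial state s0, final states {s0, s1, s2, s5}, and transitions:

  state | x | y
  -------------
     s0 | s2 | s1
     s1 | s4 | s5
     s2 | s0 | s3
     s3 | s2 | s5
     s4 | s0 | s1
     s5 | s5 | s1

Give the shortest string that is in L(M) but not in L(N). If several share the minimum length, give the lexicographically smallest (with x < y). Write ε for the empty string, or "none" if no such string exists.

The string xy is accepted by M but not by N.
No shorter string lies in the difference, and xy is the lexicographically first length-2 string in L(M) \ L(N).

xy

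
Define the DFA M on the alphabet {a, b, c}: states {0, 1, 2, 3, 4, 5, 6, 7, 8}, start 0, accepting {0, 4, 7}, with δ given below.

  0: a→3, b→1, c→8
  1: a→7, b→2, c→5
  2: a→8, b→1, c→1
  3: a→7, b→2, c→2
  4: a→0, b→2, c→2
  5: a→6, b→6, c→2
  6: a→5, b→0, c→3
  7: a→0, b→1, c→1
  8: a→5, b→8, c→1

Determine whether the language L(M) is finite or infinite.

State 8 is reachable from the start and can reach an accepting state, and it lies on the cycle 8 → 8.
Traversing that cycle any number of times yields accepted strings of unbounded length, so the language is infinite.

infinite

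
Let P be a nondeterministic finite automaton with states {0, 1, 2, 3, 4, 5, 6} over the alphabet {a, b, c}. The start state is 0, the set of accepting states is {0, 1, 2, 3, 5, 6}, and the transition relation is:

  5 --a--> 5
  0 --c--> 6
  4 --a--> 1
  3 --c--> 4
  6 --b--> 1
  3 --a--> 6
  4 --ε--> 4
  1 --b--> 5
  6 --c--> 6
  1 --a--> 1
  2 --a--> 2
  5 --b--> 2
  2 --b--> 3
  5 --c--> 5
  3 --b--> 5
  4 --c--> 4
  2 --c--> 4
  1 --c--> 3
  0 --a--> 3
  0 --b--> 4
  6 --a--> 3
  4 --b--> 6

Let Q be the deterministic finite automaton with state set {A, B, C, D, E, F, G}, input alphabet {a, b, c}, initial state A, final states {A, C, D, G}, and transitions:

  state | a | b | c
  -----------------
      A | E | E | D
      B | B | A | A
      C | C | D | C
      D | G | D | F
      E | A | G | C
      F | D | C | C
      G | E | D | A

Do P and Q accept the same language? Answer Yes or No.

No

The string a is accepted by P but rejected by Q.
So L(P) ≠ L(Q).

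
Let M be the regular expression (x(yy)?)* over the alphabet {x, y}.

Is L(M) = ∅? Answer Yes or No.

No

The empty string ε matches the expression, so it belongs to L(M).
Since L(M) contains at least one string, it is not empty.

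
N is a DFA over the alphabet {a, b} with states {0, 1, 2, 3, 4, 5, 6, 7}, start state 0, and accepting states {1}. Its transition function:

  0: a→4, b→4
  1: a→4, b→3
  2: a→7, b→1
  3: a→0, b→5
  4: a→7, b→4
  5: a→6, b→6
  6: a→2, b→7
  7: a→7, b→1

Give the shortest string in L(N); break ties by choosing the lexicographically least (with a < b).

aab

A breadth-first search from 0 reaches an accepting state first via the path 0 → 4 → 7 → 1 on input aab.
No string of length < 3 is accepted (BFS exhausts all shorter strings without reaching an accepting state), and aab is the lexicographically least accepting string of length 3.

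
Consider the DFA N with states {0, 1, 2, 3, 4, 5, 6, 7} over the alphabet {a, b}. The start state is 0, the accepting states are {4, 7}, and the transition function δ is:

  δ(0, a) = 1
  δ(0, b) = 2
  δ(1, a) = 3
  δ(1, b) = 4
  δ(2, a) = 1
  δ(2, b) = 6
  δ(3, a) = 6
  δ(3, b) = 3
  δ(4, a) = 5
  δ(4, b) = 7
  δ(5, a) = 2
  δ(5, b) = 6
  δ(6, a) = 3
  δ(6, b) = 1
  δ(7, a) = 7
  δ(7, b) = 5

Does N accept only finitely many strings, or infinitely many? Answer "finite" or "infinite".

State 3 is reachable from the start and can reach an accepting state, and it lies on the cycle 3 → 3.
Traversing that cycle any number of times yields accepted strings of unbounded length, so the language is infinite.

infinite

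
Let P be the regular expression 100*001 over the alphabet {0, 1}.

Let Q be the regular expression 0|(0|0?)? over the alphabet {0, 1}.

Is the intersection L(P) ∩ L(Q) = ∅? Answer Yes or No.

Yes

Converting the expression P to a DFA (subset construction, then merging equivalent states) gives the minimal DFA with states {p0, p1, p2, p3, p4, p5, p6}, start state p0, accepting states {p6} and transitions p0: 0→p1, 1→p2; p1: 0→p1, 1→p1; p2: 0→p3, 1→p1; p3: 0→p4, 1→p1; p4: 0→p5, 1→p1; p5: 0→p5, 1→p6; p6: 0→p1, 1→p1.
Converting the expression Q to a DFA (subset construction, then merging equivalent states) gives the minimal DFA with states {q0, q1, q2}, start state q0, accepting states {q0, q1} and transitions q0: 0→q1, 1→q2; q1: 0→q2, 1→q2; q2: 0→q2, 1→q2.
Exploring the product automaton P × Q from the start pair (p0, q0), following both machines on each input symbol, reaches 8 state pairs: (p0, q0), (p1, q1), (p2, q2), (p1, q2), (p3, q2), (p4, q2), (p5, q2), (p6, q2).
P accepts in {p6} and Q accepts in {q0, q1}; no reachable pair has both components accepting, so no string drives both machines to acceptance simultaneously and L(P) ∩ L(Q) = ∅.
So no string is accepted by both, and the intersection is empty.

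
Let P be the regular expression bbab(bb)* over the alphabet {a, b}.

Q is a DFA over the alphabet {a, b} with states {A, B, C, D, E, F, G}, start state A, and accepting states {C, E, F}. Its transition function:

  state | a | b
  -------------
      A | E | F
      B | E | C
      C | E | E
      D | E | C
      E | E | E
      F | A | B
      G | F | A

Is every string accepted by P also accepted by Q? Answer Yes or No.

Yes

Converting the expression P to a DFA (subset construction, then merging equivalent states) gives the minimal DFA with states {p0, p1, p2, p3, p4, p5}, start state p0, accepting states {p5} and transitions p0: a→p1, b→p2; p1: a→p1, b→p1; p2: a→p1, b→p3; p3: a→p4, b→p1; p4: a→p1, b→p5; p5: a→p1, b→p4.
Exploring the product automaton P × Q from the start pair (p0, A), following both machines on each input symbol, reaches 10 state pairs: (p0, A), (p1, E), (p2, F), (p1, A), (p3, B), (p1, F), (p4, E), (p1, C), (p1, B), (p5, E).
P accepts in {p5} and Q accepts in {C, E, F}. The reachable pairs whose P-component is accepting are (p5, E); in each of them the Q-component is accepting too, so the product for L(P) \ L(Q) (P-component accepting, Q-component rejecting) has no reachable accepting pair and the difference is empty.
Hence every string in L(P) is also in L(Q).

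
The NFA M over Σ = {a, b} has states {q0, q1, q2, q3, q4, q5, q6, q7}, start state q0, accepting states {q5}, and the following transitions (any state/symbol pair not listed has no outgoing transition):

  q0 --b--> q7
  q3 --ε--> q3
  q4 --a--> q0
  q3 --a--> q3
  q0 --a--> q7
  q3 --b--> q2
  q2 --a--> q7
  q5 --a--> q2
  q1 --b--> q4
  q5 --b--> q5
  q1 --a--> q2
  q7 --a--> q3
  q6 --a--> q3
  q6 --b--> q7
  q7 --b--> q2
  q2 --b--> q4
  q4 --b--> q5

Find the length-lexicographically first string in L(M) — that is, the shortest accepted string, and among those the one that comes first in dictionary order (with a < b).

abbb

A breadth-first search from q0 reaches an accepting state first via the path q0 → q7 → q2 → q4 → q5 on input abbb.
No string of length < 4 is accepted (BFS exhausts all shorter strings without reaching an accepting state), and abbb is the lexicographically least accepting string of length 4.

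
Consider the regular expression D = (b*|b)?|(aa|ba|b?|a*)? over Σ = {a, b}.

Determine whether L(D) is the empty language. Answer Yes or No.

The empty string ε matches the expression, so it belongs to L(D).
Since L(D) contains at least one string, it is not empty.

No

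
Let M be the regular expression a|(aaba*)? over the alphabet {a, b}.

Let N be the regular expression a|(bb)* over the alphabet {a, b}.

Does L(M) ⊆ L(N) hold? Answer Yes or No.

The string aab is in L(M) but not in L(N).
So L(M) ⊄ L(N).

No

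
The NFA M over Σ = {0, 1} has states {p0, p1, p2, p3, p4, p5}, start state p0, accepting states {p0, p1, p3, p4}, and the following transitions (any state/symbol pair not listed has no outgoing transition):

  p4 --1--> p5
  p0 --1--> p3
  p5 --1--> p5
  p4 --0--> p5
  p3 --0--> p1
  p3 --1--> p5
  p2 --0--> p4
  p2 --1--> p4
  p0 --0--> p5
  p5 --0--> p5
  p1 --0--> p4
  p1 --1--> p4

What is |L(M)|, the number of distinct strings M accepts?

5

The useful subgraph on states {p0, p1, p3, p4} is acyclic, so L(M) is finite; the longest accepting path visits 4 useful states, giving maximum string length 3.
Counting accepting paths from p0 by length: 1 of length 0, 1 of length 1, 1 of length 2, 2 of length 3. Total 5.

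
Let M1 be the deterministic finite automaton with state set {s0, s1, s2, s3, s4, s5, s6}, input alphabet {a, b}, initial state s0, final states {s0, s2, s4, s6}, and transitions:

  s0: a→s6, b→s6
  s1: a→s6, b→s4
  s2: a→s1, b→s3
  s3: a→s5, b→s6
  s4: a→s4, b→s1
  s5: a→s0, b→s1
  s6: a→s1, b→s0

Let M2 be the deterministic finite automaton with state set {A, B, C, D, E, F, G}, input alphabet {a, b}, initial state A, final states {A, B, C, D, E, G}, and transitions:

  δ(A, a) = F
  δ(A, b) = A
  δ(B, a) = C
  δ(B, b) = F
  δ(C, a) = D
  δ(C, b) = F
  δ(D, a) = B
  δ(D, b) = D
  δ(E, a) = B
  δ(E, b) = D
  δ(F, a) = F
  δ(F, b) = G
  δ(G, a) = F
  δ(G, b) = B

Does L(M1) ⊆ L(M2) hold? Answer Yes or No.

The string a is in L(M1) but not in L(M2).
So L(M1) ⊄ L(M2).

No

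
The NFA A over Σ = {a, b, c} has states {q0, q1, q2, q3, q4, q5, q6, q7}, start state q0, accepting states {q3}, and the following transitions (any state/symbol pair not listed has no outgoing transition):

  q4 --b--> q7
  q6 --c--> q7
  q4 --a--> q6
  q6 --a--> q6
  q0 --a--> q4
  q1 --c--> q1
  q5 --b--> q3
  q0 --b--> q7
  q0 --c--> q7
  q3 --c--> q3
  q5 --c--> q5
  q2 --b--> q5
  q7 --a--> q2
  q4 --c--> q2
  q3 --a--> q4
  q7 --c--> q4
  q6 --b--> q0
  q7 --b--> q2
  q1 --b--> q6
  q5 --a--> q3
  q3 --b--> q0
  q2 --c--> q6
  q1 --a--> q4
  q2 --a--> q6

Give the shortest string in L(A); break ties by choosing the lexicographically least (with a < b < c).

acba

A breadth-first search from q0 reaches an accepting state first via the path q0 → q4 → q2 → q5 → q3 on input acba.
No string of length < 4 is accepted (BFS exhausts all shorter strings without reaching an accepting state), and acba is the lexicographically least accepting string of length 4.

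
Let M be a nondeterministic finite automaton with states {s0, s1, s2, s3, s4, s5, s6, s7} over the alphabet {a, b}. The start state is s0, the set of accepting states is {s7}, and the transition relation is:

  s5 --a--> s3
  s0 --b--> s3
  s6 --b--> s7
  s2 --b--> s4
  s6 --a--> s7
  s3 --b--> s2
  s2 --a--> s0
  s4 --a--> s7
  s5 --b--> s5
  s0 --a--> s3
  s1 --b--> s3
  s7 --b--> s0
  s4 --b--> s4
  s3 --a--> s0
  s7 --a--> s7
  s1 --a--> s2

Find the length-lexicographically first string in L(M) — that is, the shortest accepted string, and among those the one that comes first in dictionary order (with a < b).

A breadth-first search from s0 reaches an accepting state first via the path s0 → s3 → s2 → s4 → s7 on input abba.
No string of length < 4 is accepted (BFS exhausts all shorter strings without reaching an accepting state), and abba is the lexicographically least accepting string of length 4.

abba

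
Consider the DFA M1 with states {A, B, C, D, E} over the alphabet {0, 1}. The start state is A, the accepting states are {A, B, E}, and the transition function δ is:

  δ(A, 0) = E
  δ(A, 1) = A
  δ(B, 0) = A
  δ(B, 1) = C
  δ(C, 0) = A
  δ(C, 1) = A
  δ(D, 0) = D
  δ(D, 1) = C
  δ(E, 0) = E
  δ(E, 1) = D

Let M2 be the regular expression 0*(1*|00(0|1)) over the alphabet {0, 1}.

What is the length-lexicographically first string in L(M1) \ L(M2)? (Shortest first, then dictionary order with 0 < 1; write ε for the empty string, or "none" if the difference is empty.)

10

The string 10 is accepted by M1 but not by M2.
No shorter string lies in the difference, and 10 is the lexicographically first length-2 string in L(M1) \ L(M2).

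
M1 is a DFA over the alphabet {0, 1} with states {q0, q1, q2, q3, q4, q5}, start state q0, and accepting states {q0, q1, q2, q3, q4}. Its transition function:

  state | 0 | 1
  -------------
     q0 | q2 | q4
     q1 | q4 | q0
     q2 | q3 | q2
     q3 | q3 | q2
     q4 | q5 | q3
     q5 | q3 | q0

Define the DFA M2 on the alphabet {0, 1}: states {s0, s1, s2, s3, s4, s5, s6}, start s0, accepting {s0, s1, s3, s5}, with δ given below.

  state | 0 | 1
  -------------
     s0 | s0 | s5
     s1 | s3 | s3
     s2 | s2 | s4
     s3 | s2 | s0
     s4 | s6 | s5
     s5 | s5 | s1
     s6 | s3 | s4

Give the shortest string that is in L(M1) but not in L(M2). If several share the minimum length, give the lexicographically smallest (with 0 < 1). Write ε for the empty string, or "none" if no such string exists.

The string 1100 is accepted by M1 but not by M2.
No shorter string lies in the difference, and 1100 is the lexicographically first length-4 string in L(M1) \ L(M2).

1100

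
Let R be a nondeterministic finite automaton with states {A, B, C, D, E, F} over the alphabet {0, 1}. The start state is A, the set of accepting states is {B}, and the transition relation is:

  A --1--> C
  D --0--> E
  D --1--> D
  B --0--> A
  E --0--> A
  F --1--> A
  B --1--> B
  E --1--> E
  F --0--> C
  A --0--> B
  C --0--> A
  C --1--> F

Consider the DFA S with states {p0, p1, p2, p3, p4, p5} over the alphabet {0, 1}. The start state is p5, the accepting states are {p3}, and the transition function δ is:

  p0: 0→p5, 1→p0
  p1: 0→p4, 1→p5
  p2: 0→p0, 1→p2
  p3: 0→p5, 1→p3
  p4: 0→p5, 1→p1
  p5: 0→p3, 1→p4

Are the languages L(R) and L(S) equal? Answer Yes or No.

Yes

Exploring the product automaton R × S from the start pair (A, p5), following both machines on each input symbol, reaches 4 state pairs: (A, p5), (B, p3), (C, p4), (F, p1).
R accepts in {B} and S accepts in {p3}. In every reachable pair the two components are either both accepting — (B, p3) — or both non-accepting, so no string is accepted by exactly one of the machines: L(R) \ L(S) and L(S) \ L(R) are both empty.
Hence every string is accepted by R iff it is accepted by S, and the two languages coincide.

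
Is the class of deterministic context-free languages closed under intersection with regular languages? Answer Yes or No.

Yes

Run the DPDA and a DFA for the regular language in lock-step (product of the two finite controls, one shared stack, the DFA component advancing only on genuine input moves); the result is still deterministic and accepts when both components accept.
So the deterministic context-free languages are closed under intersection with a regular language.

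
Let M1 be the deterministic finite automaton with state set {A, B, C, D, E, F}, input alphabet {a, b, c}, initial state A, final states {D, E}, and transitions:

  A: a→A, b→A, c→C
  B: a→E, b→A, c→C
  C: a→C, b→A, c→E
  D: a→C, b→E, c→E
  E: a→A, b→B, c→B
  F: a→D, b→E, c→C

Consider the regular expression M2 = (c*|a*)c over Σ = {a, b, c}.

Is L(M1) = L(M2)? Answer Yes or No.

No

The string acc is accepted by M1 but rejected by M2.
So L(M1) ≠ L(M2).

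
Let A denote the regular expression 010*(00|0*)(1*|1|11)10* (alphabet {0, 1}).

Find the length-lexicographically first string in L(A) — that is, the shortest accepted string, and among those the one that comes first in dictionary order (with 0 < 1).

011

By inspection of the expression, no string of length less than 3 matches, and 011 is the lexicographically first match of length 3.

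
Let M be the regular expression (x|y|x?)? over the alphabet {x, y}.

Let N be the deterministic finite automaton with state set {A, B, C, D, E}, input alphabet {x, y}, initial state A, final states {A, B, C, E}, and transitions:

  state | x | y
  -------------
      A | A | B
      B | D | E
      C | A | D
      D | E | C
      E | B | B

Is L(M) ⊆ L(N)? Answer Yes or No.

Converting the expression M to a DFA (subset construction, then merging equivalent states) gives the minimal DFA with states {m0, m1, m2}, start state m0, accepting states {m0, m1} and transitions m0: x→m1, y→m1; m1: x→m2, y→m2; m2: x→m2, y→m2.
Exploring the product automaton M × N from the start pair (m0, A), following both machines on each input symbol, reaches 8 state pairs: (m0, A), (m1, A), (m1, B), (m2, A), (m2, B), (m2, D), (m2, E), (m2, C).
M accepts in {m0, m1} and N accepts in {A, B, C, E}. The reachable pairs whose M-component is accepting are (m0, A), (m1, A), (m1, B); in each of them the N-component is accepting too, so the product for L(M) \ L(N) (M-component accepting, N-component rejecting) has no reachable accepting pair and the difference is empty.
Hence every string in L(M) is also in L(N).

Yes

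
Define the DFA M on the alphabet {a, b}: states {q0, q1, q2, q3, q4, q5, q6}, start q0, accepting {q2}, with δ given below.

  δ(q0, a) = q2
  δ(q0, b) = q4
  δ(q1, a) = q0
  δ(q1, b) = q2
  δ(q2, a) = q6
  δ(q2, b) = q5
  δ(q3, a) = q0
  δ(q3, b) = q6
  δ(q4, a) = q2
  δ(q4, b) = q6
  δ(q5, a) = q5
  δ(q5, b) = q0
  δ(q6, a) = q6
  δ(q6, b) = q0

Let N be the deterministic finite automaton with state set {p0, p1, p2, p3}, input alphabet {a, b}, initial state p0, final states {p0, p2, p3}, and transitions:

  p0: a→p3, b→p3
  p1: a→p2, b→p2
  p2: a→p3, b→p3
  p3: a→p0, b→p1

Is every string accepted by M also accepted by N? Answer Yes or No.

Exploring the product automaton M × N from the start pair (q0, p0), following both machines on each input symbol, reaches 18 state pairs: (q0, p0), (q2, p3), (q4, p3), (q6, p0), (q5, p1), (q2, p0), (q6, p1), (q6, p3), (q0, p3), (q5, p2), (q0, p2), (q5, p3), (q6, p2), (q0, p1), (q4, p1), (q5, p0), (q2, p2), (q4, p2).
M accepts in {q2} and N accepts in {p0, p2, p3}. The reachable pairs whose M-component is accepting are (q2, p3), (q2, p0), (q2, p2); in each of them the N-component is accepting too, so the product for L(M) \ L(N) (M-component accepting, N-component rejecting) has no reachable accepting pair and the difference is empty.
Hence every string in L(M) is also in L(N).

Yes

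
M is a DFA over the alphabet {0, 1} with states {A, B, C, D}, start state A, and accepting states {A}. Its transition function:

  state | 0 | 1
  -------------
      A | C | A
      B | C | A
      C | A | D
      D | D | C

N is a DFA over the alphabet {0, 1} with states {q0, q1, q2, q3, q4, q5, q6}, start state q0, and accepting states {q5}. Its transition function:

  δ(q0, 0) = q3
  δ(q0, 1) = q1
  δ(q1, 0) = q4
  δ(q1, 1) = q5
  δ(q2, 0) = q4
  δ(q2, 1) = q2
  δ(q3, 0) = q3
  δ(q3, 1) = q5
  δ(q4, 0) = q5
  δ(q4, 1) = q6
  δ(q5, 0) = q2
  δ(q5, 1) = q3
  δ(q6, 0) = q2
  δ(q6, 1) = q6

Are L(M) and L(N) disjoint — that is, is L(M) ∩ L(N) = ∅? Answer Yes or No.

The string 11 is accepted by both M and N.
Hence L(M) ∩ L(N) ≠ ∅.

No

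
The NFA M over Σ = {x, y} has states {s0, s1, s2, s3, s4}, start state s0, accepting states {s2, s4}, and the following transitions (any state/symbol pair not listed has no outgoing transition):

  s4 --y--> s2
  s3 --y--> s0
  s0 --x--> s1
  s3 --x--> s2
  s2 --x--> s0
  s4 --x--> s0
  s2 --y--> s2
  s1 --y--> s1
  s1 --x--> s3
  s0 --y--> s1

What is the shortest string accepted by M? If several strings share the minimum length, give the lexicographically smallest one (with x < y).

A breadth-first search from s0 reaches an accepting state first via the path s0 → s1 → s3 → s2 on input xxx.
No string of length < 3 is accepted (BFS exhausts all shorter strings without reaching an accepting state), and xxx is the lexicographically least accepting string of length 3.

xxx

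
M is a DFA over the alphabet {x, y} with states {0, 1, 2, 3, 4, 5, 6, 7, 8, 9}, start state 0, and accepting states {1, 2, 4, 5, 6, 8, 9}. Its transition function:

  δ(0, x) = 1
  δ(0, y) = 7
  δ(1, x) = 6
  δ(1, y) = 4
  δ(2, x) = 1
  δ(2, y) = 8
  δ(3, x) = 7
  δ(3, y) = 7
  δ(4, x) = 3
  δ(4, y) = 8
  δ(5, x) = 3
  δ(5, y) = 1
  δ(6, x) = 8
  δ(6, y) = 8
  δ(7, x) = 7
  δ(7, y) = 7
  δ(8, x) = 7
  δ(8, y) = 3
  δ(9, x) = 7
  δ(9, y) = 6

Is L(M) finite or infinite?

finite

The useful states (reachable from 0 and able to reach an accepting state) are {0, 1, 4, 6, 8}.
Restricted to these states the transition graph has no cycle, so every accepting path has bounded length and L is finite.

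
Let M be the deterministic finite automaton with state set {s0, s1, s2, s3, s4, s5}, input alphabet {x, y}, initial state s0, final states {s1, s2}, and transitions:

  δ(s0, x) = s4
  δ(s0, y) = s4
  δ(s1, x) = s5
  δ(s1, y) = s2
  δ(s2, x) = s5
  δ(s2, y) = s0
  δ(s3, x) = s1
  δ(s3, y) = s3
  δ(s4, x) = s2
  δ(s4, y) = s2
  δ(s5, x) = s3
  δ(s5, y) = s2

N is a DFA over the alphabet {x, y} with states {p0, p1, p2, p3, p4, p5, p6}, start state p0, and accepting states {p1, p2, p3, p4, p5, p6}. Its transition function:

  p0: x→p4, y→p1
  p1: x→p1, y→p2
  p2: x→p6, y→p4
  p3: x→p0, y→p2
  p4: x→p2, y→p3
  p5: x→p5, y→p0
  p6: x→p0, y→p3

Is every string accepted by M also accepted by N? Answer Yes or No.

The string xxyyx is in L(M) but not in L(N).
So L(M) ⊄ L(N).

No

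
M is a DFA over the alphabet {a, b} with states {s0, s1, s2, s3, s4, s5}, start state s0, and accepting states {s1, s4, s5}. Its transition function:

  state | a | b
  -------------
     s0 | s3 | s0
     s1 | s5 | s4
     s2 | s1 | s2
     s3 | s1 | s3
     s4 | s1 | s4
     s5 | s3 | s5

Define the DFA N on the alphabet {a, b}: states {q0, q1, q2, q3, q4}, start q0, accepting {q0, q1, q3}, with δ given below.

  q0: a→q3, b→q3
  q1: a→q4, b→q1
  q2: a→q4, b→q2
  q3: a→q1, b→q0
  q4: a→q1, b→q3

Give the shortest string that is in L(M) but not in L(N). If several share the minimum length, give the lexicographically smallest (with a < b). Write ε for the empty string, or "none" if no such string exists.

The string aaa is accepted by M but not by N.
No shorter string lies in the difference, and aaa is the lexicographically first length-3 string in L(M) \ L(N).

aaa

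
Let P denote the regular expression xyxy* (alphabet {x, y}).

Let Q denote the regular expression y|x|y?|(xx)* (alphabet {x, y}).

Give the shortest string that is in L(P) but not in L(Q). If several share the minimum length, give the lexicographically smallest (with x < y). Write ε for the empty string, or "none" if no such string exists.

xyx

The string xyx is accepted by P but not by Q.
No shorter string lies in the difference, and xyx is the lexicographically first length-3 string in L(P) \ L(Q).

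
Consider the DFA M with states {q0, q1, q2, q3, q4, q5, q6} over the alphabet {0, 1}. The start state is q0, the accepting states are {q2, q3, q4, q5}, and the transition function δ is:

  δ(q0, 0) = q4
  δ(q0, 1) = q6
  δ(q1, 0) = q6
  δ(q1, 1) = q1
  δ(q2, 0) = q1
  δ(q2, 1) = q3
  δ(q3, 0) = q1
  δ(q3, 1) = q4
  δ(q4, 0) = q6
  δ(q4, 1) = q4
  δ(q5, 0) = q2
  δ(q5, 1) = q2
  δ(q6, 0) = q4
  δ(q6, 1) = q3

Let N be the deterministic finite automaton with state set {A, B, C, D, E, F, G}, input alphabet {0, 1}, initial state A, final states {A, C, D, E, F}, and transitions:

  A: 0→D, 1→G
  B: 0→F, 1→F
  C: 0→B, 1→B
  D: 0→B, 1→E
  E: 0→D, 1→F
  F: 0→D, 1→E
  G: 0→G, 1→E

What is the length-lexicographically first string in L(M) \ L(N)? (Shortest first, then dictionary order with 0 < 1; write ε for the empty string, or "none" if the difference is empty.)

10

The string 10 is accepted by M but not by N.
No shorter string lies in the difference, and 10 is the lexicographically first length-2 string in L(M) \ L(N).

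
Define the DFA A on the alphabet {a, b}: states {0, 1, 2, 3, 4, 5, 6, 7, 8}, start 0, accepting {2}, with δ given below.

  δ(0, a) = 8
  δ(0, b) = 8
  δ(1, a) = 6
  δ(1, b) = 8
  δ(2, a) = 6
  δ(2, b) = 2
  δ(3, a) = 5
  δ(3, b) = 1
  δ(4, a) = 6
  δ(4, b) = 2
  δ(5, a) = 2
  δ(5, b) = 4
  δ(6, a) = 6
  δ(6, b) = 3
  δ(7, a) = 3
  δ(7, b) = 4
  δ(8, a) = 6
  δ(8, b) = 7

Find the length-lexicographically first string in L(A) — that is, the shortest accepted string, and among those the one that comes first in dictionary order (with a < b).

A breadth-first search from 0 reaches an accepting state first via the path 0 → 8 → 7 → 4 → 2 on input abbb.
No string of length < 4 is accepted (BFS exhausts all shorter strings without reaching an accepting state), and abbb is the lexicographically least accepting string of length 4.

abbb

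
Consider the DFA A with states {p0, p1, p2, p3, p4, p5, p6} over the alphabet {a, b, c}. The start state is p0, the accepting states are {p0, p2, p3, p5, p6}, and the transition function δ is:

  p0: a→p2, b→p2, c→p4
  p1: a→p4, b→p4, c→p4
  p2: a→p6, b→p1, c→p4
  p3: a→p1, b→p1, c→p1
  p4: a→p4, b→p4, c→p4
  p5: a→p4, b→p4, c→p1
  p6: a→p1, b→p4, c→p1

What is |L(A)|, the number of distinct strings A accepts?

The useful subgraph on states {p0, p2, p6} is acyclic, so L(A) is finite; the longest accepting path visits 3 useful states, giving maximum string length 2.
Counting accepting paths from p0 by length: 1 of length 0, 2 of length 1, 2 of length 2. Total 5.

5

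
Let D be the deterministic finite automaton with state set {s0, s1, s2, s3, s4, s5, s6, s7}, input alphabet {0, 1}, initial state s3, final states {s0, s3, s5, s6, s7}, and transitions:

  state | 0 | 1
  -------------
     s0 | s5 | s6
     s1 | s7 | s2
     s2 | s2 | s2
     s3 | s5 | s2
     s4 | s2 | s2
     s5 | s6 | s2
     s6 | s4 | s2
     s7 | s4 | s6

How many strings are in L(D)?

3

The useful subgraph on states {s3, s5, s6} is acyclic, so L(D) is finite; the longest accepting path visits 3 useful states, giving maximum string length 2.
Counting accepting paths from s3 by length: 1 of length 0, 1 of length 1, 1 of length 2. Total 3.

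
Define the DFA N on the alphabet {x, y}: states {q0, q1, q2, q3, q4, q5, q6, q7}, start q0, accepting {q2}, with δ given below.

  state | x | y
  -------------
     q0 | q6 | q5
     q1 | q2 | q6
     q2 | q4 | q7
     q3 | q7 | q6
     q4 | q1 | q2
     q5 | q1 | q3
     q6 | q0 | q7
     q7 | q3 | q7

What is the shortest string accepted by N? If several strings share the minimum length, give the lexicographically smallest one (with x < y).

A breadth-first search from q0 reaches an accepting state first via the path q0 → q5 → q1 → q2 on input yxx.
No string of length < 3 is accepted (BFS exhausts all shorter strings without reaching an accepting state), and yxx is the lexicographically least accepting string of length 3.

yxx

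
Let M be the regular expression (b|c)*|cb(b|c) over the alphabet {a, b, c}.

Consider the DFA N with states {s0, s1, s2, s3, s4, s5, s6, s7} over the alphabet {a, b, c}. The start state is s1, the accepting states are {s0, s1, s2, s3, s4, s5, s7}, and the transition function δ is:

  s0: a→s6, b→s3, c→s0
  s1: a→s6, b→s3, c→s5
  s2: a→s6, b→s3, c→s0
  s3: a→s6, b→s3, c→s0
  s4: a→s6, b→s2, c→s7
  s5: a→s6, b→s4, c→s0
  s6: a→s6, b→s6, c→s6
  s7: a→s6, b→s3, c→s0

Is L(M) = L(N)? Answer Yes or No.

Converting the expression M to a DFA (subset construction, then merging equivalent states) gives the minimal DFA with states {m0, m1}, start state m0, accepting states {m0} and transitions m0: a→m1, b→m0, c→m0; m1: a→m1, b→m1, c→m1.
Exploring the product automaton M × N from the start pair (m0, s1), following both machines on each input symbol, reaches 8 state pairs: (m0, s1), (m1, s6), (m0, s3), (m0, s5), (m0, s0), (m0, s4), (m0, s2), (m0, s7).
M accepts in {m0} and N accepts in {s0, s1, s2, s3, s4, s5, s7}. In every reachable pair the two components are either both accepting — (m0, s1), (m0, s3), (m0, s5), (m0, s0), (m0, s4), (m0, s2), (m0, s7) — or both non-accepting, so no string is accepted by exactly one of the machines: L(M) \ L(N) and L(N) \ L(M) are both empty.
Hence every string is accepted by M iff it is accepted by N, and the two languages coincide.

Yes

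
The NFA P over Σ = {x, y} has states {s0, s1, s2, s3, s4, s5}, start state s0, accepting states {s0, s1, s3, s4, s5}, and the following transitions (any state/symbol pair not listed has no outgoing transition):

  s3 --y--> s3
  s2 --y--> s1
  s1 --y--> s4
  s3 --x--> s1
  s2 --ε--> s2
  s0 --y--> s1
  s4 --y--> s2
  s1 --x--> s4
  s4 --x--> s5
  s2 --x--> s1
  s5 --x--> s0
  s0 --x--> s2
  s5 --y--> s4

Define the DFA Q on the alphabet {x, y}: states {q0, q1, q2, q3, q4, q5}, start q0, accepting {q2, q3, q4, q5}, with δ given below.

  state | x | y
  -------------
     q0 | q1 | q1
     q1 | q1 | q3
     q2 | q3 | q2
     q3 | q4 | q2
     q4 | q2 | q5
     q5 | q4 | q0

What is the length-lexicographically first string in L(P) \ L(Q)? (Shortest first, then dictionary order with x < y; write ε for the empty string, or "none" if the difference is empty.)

The empty string ε is accepted by P but not by Q.
Since ε is the unique shortest string, it is the required witness.

ε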